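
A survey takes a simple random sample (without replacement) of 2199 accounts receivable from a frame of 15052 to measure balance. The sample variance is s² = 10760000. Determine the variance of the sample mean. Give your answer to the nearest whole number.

Under SRS without replacement, Var(ȳ) = (1 − f)·s²/n with f = n/N = 2199/15052 = 0.14609354.
Var(ȳ) = (1 − 0.14609354)·10760000/2199 = 0.85390646·4893.1332 = 4178.2781.

4178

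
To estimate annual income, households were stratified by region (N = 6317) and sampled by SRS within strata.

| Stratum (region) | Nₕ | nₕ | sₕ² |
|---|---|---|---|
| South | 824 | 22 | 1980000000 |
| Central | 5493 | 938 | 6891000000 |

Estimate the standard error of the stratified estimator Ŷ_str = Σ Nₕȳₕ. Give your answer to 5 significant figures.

1.5598 × 10^7

Var(Ŷ_str) = Σₕ Nₕ²(1 − fₕ)sₕ²/nₕ.
South: 824²·(1 − 22/824)·1980000000/22 = 5.947632 × 10^13.
Central: 5493²·(1 − 938/5493)·6891000000/938 = 1.8381349 × 10^14.
Sum = 2.4328981 × 10^14.
SE = √(2.4328981 × 10^14) = 1.5598 × 10^7.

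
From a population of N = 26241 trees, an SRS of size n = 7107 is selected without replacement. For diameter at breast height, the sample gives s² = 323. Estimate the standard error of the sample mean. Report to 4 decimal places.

Under SRS without replacement, Var(ȳ) = (1 − f)·s²/n with f = n/N = 7107/26241 = 0.27083572.
Var(ȳ) = (1 − 0.27083572)·323/7107 = 0.72916428·0.04544815 = 0.033139168.
SE(ȳ) = √(0.033139168) = 0.1820.

0.1820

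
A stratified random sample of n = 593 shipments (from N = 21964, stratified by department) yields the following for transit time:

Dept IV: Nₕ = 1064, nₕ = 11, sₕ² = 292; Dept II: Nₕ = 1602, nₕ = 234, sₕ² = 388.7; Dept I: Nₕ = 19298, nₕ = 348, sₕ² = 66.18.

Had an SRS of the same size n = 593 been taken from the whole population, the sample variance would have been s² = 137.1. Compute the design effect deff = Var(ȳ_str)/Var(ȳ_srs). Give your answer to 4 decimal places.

0.9484

Var(ȳ_str) = Σ Wₕ²(1−fₕ)sₕ²/nₕ with Wₕ = Nₕ/21964:
  Dept IV: (1064/21964)²·(1−11/1064)·292/11 = 0.061650598
  Dept II: (1602/21964)²·(1−234/1602)·388.7/234 = 0.0075461324
  Dept I: (19298/21964)²·(1−348/19298)·66.18/348 = 0.14416046
  → Var(ȳ_str) = 0.21335719.
Var(ȳ_srs) = (1 − 593/21964)·137.1/593 = 0.22495527.
deff = 0.21335719 / 0.22495527 = 0.9484.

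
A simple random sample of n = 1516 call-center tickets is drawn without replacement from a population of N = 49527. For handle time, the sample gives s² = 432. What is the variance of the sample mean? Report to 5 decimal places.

0.27624

Under SRS without replacement, Var(ȳ) = (1 − f)·s²/n with f = n/N = 1516/49527 = 0.03060957.
Var(ȳ) = (1 − 0.03060957)·432/1516 = 0.96939043·0.28496042 = 0.27623791.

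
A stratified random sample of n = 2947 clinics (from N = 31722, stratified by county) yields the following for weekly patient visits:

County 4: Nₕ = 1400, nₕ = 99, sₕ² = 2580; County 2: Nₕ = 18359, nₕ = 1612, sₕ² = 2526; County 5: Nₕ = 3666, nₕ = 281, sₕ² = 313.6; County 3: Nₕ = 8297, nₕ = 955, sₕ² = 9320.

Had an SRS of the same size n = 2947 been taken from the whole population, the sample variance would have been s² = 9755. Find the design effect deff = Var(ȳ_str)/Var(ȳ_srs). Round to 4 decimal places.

0.3765

Var(ȳ_str) = Σ Wₕ²(1−fₕ)sₕ²/nₕ with Wₕ = Nₕ/31722:
  County 4: (1400/31722)²·(1−99/1400)·2580/99 = 0.047170309
  County 2: (18359/31722)²·(1−1612/18359)·2526/1612 = 0.47877695
  County 5: (3666/31722)²·(1−281/3666)·313.6/281 = 0.013762577
  County 3: (8297/31722)²·(1−955/8297)·9320/955 = 0.5907815
  → Var(ȳ_str) = 1.1304913.
Var(ȳ_srs) = (1 − 2947/31722)·9755/2947 = 3.0026306.
deff = 1.1304913 / 3.0026306 = 0.3765.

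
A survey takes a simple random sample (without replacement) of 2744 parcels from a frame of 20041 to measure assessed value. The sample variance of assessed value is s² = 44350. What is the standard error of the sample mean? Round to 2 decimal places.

Under SRS without replacement, Var(ȳ) = (1 − f)·s²/n with f = n/N = 2744/20041 = 0.13691932.
Var(ȳ) = (1 − 0.13691932)·44350/2744 = 0.86308068·16.162536 = 13.949573.
SE(ȳ) = √(13.949573) = 3.73.

3.73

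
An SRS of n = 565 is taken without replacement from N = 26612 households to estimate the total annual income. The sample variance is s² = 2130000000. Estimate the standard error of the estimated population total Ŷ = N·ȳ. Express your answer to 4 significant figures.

5.112 × 10^7

Var(Ŷ) = N²·Var(ȳ) = N²·(1 − n/N)·s²/n.
f = 565/26612 = 0.02123102; Var(ȳ) = 0.97876898·2130000000/565 = 3.6898724 × 10^6.
Var(Ŷ) = 26612² · (3.6898724 × 10^6) = 2.6131623 × 10^15.
SE(Ŷ) = √(2.6131623 × 10^15) = 5.112 × 10^7.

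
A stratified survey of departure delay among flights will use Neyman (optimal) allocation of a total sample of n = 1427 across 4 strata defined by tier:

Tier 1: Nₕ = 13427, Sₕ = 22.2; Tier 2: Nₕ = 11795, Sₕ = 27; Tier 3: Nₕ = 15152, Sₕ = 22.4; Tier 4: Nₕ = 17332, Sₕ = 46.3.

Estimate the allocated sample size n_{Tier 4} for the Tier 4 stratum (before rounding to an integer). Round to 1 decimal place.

651.2

Neyman allocation: nₕ = n·NₕSₕ / Σⱼ NⱼSⱼ.
Σ NⱼSⱼ = 13427·22.2 + 11795·27 + 15152·22.4 + 17332·46.3 = 1.7584208 × 10^6.
n_{Tier 4} = 1427·17332·46.3 / (1.7584208 × 10^6) = 651.2.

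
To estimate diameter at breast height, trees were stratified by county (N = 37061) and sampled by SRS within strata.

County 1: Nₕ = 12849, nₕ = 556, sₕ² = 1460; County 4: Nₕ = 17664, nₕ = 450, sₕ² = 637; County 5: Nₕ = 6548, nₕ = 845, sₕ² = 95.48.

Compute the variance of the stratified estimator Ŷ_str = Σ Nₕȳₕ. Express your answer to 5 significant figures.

8.4941 × 10^8

Var(Ŷ_str) = Σₕ Nₕ²(1 − fₕ)sₕ²/nₕ.
County 1: 12849²·(1 − 556/12849)·1460/556 = 4.1476803 × 10^8.
County 4: 17664²·(1 − 450/17664)·637/450 = 4.3042528 × 10^8.
County 5: 6548²·(1 − 845/6548)·95.48/845 = 4.2195656 × 10^6.
Sum = 8.4941288 × 10^8.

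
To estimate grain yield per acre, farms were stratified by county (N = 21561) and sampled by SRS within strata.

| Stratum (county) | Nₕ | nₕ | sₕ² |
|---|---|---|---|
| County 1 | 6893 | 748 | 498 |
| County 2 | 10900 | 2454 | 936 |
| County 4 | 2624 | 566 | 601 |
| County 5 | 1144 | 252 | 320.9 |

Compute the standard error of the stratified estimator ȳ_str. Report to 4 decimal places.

0.3890

Var(ȳ_str) = Σₕ Wₕ²(1 − fₕ)sₕ²/nₕ with Wₕ = Nₕ/N, N = 21561.
County 1: Wₕ = 0.31969760; term = 0.31969760²·(1 − 0.10851589)·498/748 = 0.060662473.
County 2: Wₕ = 0.50554241; term = 0.50554241²·(1 − 0.22513761)·936/2454 = 0.075533753.
County 4: Wₕ = 0.12170122; term = 0.12170122²·(1 − 0.21570122)·601/566 = 0.012334724.
County 5: Wₕ = 0.05305876; term = 0.05305876²·(1 − 0.22027972)·320.9/252 = 0.0027952603.
Sum = 0.15132621.
SE = √(0.15132621) = 0.3890.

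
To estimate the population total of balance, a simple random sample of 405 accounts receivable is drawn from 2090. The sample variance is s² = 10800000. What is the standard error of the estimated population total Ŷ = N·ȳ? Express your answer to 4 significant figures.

Var(Ŷ) = N²·Var(ȳ) = N²·(1 − n/N)·s²/n.
f = 405/2090 = 0.19377990; Var(ȳ) = 0.80622010·10800000/405 = 21499.203.
Var(Ŷ) = 2090² · 21499.203 = 9.3910669 × 10^10.
SE(Ŷ) = √(9.3910669 × 10^10) = 306400.

306400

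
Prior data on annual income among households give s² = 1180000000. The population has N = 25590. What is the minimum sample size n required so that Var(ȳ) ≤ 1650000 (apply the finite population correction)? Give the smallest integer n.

696

Without fpc, n₀ = s²/D = 1180000000/1650000 = 715.1515.
With fpc, (1 − n/N)·s²/n ≤ D requires n ≥ n₀/(1 + n₀/N) = 715.1515/(1 + 715.1515/25590) = 695.7089.
Rounding up, n = 696.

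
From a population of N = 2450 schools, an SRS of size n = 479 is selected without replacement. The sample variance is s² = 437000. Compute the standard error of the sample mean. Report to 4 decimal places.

27.0915

Under SRS without replacement, Var(ȳ) = (1 − f)·s²/n with f = n/N = 479/2450 = 0.19551020.
Var(ȳ) = (1 − 0.19551020)·437000/479 = 0.80448980·912.31733 = 733.94998.
SE(ȳ) = √(733.94998) = 27.0915.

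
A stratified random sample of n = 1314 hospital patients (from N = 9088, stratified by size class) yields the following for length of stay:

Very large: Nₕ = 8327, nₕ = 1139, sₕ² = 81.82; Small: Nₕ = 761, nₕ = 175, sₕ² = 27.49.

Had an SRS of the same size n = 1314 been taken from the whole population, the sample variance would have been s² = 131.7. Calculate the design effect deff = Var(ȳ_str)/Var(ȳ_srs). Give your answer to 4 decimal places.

Var(ȳ_str) = Σ Wₕ²(1−fₕ)sₕ²/nₕ with Wₕ = Nₕ/9088:
  Very large: (8327/9088)²·(1−1139/8327)·81.82/1139 = 0.052058991
  Small: (761/9088)²·(1−175/761)·27.49/175 = 8.4816887 × 10^-4
  → Var(ȳ_str) = 0.05290716.
Var(ȳ_srs) = (1 − 1314/9088)·131.7/1314 = 0.085736673.
deff = 0.05290716 / 0.085736673 = 0.6171.

0.6171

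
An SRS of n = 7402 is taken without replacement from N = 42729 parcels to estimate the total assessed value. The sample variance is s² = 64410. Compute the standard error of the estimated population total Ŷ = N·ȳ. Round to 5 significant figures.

Var(Ŷ) = N²·Var(ȳ) = N²·(1 − n/N)·s²/n.
f = 7402/42729 = 0.17323129; Var(ȳ) = 0.82676871·64410/7402 = 7.1942951.
Var(Ŷ) = 42729² · 7.1942951 = 1.313511 × 10^10.
SE(Ŷ) = √(1.313511 × 10^10) = 114610.

114610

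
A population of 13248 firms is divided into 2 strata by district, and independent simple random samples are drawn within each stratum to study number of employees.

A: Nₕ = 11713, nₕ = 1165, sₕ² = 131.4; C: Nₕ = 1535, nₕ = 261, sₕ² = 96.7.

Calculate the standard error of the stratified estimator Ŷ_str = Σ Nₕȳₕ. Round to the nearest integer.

Var(Ŷ_str) = Σₕ Nₕ²(1 − fₕ)sₕ²/nₕ.
A: 11713²·(1 − 1165/11713)·131.4/1165 = 1.3935023 × 10^7.
C: 1535²·(1 − 261/1535)·96.7/261 = 724542.35.
Sum = 1.4659565 × 10^7.
SE = √(1.4659565 × 10^7) = 3829.

3829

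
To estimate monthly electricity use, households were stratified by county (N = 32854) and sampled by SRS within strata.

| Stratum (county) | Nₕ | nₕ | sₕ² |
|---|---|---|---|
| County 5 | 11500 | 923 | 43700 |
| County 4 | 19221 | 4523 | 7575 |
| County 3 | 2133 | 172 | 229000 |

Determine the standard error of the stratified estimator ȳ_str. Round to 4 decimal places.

3.3065

Var(ȳ_str) = Σₕ Wₕ²(1 − fₕ)sₕ²/nₕ with Wₕ = Nₕ/N, N = 32854.
County 5: Wₕ = 0.35003348; term = 0.35003348²·(1 − 0.08026087)·43700/923 = 5.3353581.
County 4: Wₕ = 0.58504292; term = 0.58504292²·(1 − 0.23531554)·7575/4523 = 0.43834269.
County 3: Wₕ = 0.06492360; term = 0.06492360²·(1 − 0.08063760)·229000/172 = 5.1593974.
Sum = 10.933098.
SE = √(10.933098) = 3.3065.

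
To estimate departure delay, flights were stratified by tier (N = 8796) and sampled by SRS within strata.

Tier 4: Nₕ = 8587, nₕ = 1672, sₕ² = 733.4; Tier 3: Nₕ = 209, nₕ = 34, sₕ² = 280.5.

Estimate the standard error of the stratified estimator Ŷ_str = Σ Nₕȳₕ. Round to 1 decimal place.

Var(Ŷ_str) = Σₕ Nₕ²(1 − fₕ)sₕ²/nₕ.
Tier 4: 8587²·(1 − 1672/8587)·733.4/1672 = 2.6045835 × 10^7.
Tier 3: 209²·(1 − 34/209)·280.5/34 = 301743.75.
Sum = 2.6347579 × 10^7.
SE = √(2.6347579 × 10^7) = 5133.0.

5133.0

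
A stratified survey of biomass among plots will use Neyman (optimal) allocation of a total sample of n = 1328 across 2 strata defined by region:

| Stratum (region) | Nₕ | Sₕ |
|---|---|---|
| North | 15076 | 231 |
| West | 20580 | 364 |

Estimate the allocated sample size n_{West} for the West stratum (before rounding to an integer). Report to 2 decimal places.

Neyman allocation: nₕ = n·NₕSₕ / Σⱼ NⱼSⱼ.
Σ NⱼSⱼ = 15076·231 + 20580·364 = 1.0973676 × 10^7.
n_{West} = 1328·20580·364 / (1.0973676 × 10^7) = 906.55.

906.55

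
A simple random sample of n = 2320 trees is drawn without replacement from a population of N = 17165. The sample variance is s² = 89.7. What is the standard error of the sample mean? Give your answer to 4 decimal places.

0.1829

Under SRS without replacement, Var(ȳ) = (1 − f)·s²/n with f = n/N = 2320/17165 = 0.13515875.
Var(ȳ) = (1 − 0.13515875)·89.7/2320 = 0.86484125·0.038663793 = 0.033438043.
SE(ȳ) = √(0.033438043) = 0.1829.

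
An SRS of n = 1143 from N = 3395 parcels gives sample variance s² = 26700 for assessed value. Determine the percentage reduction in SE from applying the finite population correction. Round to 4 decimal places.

f = n/N = 1143/3395 = 0.33667158.
SE_no-fpc = √(s²/n) = 4.8331749; SE_fpc = √((1−f)s²/n) = 3.9363782.
Ratio = √(1−f) = 0.81444977. Reduction = 100·(1 − 0.81444977) = 18.5550%.

18.5550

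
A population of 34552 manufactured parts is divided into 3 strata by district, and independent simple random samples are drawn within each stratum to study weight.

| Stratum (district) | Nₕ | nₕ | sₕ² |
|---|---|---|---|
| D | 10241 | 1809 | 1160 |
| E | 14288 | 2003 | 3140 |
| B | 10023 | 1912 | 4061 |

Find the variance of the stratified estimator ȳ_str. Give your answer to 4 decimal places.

0.4215

Var(ȳ_str) = Σₕ Wₕ²(1 − fₕ)sₕ²/nₕ with Wₕ = Nₕ/N, N = 34552.
D: Wₕ = 0.29639384; term = 0.29639384²·(1 − 0.17664291)·1160/1809 = 0.04638163.
E: Wₕ = 0.41352165; term = 0.41352165²·(1 − 0.14018757)·3140/2003 = 0.23048832.
B: Wₕ = 0.29008451; term = 0.29008451²·(1 − 0.19076125)·4061/1912 = 0.14463415.
Sum = 0.4215041.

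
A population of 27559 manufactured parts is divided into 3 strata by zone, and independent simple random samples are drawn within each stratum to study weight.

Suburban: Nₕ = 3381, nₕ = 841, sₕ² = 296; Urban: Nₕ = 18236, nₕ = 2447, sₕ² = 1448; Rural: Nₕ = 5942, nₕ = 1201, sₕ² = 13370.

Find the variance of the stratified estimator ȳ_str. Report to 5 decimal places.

0.64123

Var(ȳ_str) = Σₕ Wₕ²(1 − fₕ)sₕ²/nₕ with Wₕ = Nₕ/N, N = 27559.
Suburban: Wₕ = 0.12268225; term = 0.12268225²·(1 − 0.24874298)·296/841 = 0.0039796758.
Urban: Wₕ = 0.66170761; term = 0.66170761²·(1 − 0.13418513)·1448/2447 = 0.22433234.
Rural: Wₕ = 0.21561015; term = 0.21561015²·(1 − 0.20212050)·13370/1201 = 0.41291826.
Sum = 0.64123028.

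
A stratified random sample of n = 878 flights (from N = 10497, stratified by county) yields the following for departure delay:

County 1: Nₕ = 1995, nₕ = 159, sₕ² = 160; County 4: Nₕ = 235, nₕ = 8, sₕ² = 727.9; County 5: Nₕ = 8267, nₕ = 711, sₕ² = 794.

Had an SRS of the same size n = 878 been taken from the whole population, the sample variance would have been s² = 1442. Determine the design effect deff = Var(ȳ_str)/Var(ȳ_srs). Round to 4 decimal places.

Var(ȳ_str) = Σ Wₕ²(1−fₕ)sₕ²/nₕ with Wₕ = Nₕ/10497:
  County 1: (1995/10497)²·(1−159/1995)·160/159 = 0.033450918
  County 4: (235/10497)²·(1−8/235)·727.9/8 = 0.044049913
  County 5: (8267/10497)²·(1−711/8267)·794/711 = 0.63308262
  → Var(ȳ_str) = 0.71058345.
Var(ȳ_srs) = (1 − 878/10497)·1442/878 = 1.5049964.
deff = 0.71058345 / 1.5049964 = 0.4721.

0.4721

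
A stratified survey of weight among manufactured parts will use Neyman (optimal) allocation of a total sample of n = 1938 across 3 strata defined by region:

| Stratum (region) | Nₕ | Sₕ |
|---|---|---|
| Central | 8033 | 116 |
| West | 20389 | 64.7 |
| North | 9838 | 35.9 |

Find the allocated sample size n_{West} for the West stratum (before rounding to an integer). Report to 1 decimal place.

981.7

Neyman allocation: nₕ = n·NₕSₕ / Σⱼ NⱼSⱼ.
Σ NⱼSⱼ = 8033·116 + 20389·64.7 + 9838·35.9 = 2.6041805 × 10^6.
n_{West} = 1938·20389·64.7 / (2.6041805 × 10^6) = 981.7.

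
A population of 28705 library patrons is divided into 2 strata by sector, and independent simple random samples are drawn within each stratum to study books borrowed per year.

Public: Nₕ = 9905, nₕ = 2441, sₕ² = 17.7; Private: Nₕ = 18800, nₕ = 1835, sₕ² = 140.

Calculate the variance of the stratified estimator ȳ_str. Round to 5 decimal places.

Var(ȳ_str) = Σₕ Wₕ²(1 − fₕ)sₕ²/nₕ with Wₕ = Nₕ/N, N = 28705.
Public: Wₕ = 0.34506184; term = 0.34506184²·(1 − 0.24644119)·17.7/2441 = 6.5060365 × 10^-4.
Private: Wₕ = 0.65493816; term = 0.65493816²·(1 − 0.09760638)·140/1835 = 0.029531709.
Sum = 0.030182313.

0.03018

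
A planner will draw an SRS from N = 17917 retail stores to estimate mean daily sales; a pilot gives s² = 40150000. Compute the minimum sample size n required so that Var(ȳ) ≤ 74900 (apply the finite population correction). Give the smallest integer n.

521

Without fpc, n₀ = s²/D = 40150000/74900 = 536.0481.
With fpc, (1 − n/N)·s²/n ≤ D requires n ≥ n₀/(1 + n₀/N) = 536.0481/(1 + 536.0481/17917) = 520.4763.
Rounding up, n = 521.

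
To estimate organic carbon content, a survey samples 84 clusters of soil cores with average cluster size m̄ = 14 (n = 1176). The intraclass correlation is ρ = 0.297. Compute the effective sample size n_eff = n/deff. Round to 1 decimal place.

241.9

deff = 1 + (14 − 1)·0.297 = 1 + 3.861 = 4.861.
n_eff = 1176 / 4.861 = 241.9.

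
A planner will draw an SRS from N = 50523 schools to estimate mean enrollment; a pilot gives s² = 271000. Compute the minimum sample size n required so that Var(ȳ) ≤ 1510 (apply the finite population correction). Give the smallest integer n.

Without fpc, n₀ = s²/D = 271000/1510 = 179.4702.
With fpc, (1 − n/N)·s²/n ≤ D requires n ≥ n₀/(1 + n₀/N) = 179.4702/(1 + 179.4702/50523) = 178.8349.
Rounding up, n = 179.

179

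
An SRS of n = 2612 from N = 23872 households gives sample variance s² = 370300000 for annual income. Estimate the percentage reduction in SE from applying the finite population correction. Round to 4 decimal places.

5.6293

f = n/N = 2612/23872 = 0.10941689.
SE_no-fpc = √(s²/n) = 376.52192; SE_fpc = √((1−f)s²/n) = 355.32642.
Ratio = √(1−f) = 0.94370711. Reduction = 100·(1 − 0.94370711) = 5.6293%.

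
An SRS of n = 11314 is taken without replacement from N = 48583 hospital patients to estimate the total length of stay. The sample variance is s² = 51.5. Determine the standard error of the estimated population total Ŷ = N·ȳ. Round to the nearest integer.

Var(Ŷ) = N²·Var(ȳ) = N²·(1 − n/N)·s²/n.
f = 11314/48583 = 0.23287981; Var(ȳ) = 0.76712019·51.5/11314 = 0.003491841.
Var(Ŷ) = 48583² · 0.003491841 = 8.2418199 × 10^6.
SE(Ŷ) = √(8.2418199 × 10^6) = 2871.

2871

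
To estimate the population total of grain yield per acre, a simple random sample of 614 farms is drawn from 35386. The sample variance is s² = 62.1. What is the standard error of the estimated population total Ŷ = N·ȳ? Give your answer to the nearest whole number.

11156

Var(Ŷ) = N²·Var(ȳ) = N²·(1 − n/N)·s²/n.
f = 614/35386 = 0.01735149; Var(ȳ) = 0.98264851·62.1/614 = 0.099385134.
Var(Ŷ) = 35386² · 0.099385134 = 1.2444698 × 10^8.
SE(Ŷ) = √(1.2444698 × 10^8) = 11156.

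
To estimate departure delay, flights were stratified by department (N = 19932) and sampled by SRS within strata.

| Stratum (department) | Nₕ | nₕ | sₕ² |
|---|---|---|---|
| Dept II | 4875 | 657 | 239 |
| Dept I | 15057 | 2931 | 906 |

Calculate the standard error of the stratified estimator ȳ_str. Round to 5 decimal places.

Var(ȳ_str) = Σₕ Wₕ²(1 − fₕ)sₕ²/nₕ with Wₕ = Nₕ/N, N = 19932.
Dept II: Wₕ = 0.24458158; term = 0.24458158²·(1 − 0.13476923)·239/657 = 0.018828337.
Dept I: Wₕ = 0.75541842; term = 0.75541842²·(1 − 0.19466029)·906/2931 = 0.14205831.
Sum = 0.16088665.
SE = √(0.16088665) = 0.40111.

0.40111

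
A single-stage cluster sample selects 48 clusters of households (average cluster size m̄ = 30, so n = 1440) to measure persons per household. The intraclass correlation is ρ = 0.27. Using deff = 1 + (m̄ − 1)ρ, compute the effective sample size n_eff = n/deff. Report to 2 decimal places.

deff = 1 + (30 − 1)·0.27 = 1 + 7.83 = 8.83.
n_eff = 1440 / 8.83 = 163.08.

163.08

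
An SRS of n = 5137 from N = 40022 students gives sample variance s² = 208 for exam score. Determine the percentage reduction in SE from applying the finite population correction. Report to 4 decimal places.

f = n/N = 5137/40022 = 0.12835441.
SE_no-fpc = √(s²/n) = 0.20122266; SE_fpc = √((1−f)s²/n) = 0.18786542.
Ratio = √(1−f) = 0.93361962. Reduction = 100·(1 − 0.93361962) = 6.6380%.

6.6380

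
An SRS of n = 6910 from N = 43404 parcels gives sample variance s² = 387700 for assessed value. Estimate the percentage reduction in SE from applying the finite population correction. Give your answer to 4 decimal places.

8.3050

f = n/N = 6910/43404 = 0.15920192.
SE_no-fpc = √(s²/n) = 7.4904667; SE_fpc = √((1−f)s²/n) = 6.8683866.
Ratio = √(1−f) = 0.91695043. Reduction = 100·(1 − 0.91695043) = 8.3050%.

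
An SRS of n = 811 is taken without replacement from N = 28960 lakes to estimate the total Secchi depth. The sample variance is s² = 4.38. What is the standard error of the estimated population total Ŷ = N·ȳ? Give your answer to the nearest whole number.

2098

Var(Ŷ) = N²·Var(ȳ) = N²·(1 − n/N)·s²/n.
f = 811/28960 = 0.02800414; Var(ȳ) = 0.97199586·4.38/811 = 0.0052494967.
Var(Ŷ) = 28960² · 0.0052494967 = 4.4026563 × 10^6.
SE(Ŷ) = √(4.4026563 × 10^6) = 2098.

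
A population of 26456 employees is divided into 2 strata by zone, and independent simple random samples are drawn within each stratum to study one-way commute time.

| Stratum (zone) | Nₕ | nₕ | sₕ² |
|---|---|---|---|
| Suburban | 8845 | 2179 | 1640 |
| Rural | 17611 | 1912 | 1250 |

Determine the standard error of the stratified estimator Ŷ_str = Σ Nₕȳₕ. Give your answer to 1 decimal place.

15004.2

Var(Ŷ_str) = Σₕ Nₕ²(1 − fₕ)sₕ²/nₕ.
Suburban: 8845²·(1 − 2179/8845)·1640/2179 = 4.4376165 × 10^7.
Rural: 17611²·(1 − 1912/17611)·1250/1912 = 1.8074993 × 10^8.
Sum = 2.251261 × 10^8.
SE = √(2.251261 × 10^8) = 15004.2.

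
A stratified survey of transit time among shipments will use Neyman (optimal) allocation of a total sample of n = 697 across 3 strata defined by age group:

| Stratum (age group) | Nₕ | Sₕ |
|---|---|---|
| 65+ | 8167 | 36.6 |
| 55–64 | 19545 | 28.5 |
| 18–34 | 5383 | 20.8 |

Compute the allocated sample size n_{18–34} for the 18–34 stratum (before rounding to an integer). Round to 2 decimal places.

80.63

Neyman allocation: nₕ = n·NₕSₕ / Σⱼ NⱼSⱼ.
Σ NⱼSⱼ = 8167·36.6 + 19545·28.5 + 5383·20.8 = 967911.1.
n_{18–34} = 697·5383·20.8 / 967911.1 = 80.63.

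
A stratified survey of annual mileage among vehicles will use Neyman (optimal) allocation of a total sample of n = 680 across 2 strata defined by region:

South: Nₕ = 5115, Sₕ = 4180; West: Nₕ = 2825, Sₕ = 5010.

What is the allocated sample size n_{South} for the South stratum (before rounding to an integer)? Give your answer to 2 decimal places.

Neyman allocation: nₕ = n·NₕSₕ / Σⱼ NⱼSⱼ.
Σ NⱼSⱼ = 5115·4180 + 2825·5010 = 3.553395 × 10^7.
n_{South} = 680·5115·4180 / (3.553395 × 10^7) = 409.15.

409.15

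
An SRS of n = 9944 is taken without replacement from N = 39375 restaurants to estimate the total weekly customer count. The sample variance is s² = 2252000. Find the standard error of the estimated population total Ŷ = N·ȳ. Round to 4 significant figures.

512300

Var(Ŷ) = N²·Var(ȳ) = N²·(1 − n/N)·s²/n.
f = 9944/39375 = 0.25254603; Var(ȳ) = 0.74745397·2252000/9944 = 169.27457.
Var(Ŷ) = 39375² · 169.27457 = 2.6244171 × 10^11.
SE(Ŷ) = √(2.6244171 × 10^11) = 512300.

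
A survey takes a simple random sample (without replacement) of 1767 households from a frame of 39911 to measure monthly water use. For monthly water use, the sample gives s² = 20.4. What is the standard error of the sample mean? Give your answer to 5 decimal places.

0.10504

Under SRS without replacement, Var(ȳ) = (1 − f)·s²/n with f = n/N = 1767/39911 = 0.04427351.
Var(ȳ) = (1 − 0.04427351)·20.4/1767 = 0.95572649·0.011544992 = 0.011033854.
SE(ȳ) = √(0.011033854) = 0.10504.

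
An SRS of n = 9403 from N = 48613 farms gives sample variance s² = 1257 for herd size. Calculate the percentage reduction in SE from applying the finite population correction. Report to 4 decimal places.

f = n/N = 9403/48613 = 0.19342563.
SE_no-fpc = √(s²/n) = 0.36562377; SE_fpc = √((1−f)s²/n) = 0.32836483.
Ratio = √(1−f) = 0.89809486. Reduction = 100·(1 − 0.89809486) = 10.1905%.

10.1905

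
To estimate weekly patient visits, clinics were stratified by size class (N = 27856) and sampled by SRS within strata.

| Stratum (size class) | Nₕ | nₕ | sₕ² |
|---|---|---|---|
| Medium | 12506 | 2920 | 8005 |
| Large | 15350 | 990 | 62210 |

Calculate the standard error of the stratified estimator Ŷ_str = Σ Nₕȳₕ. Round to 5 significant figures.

119080

Var(Ŷ_str) = Σₕ Nₕ²(1 − fₕ)sₕ²/nₕ.
Medium: 12506²·(1 − 2920/12506)·8005/2920 = 3.2865053 × 10^8.
Large: 15350²·(1 − 990/15350)·62210/990 = 1.3851214 × 10^10.
Sum = 1.4179865 × 10^10.
SE = √(1.4179865 × 10^10) = 119080.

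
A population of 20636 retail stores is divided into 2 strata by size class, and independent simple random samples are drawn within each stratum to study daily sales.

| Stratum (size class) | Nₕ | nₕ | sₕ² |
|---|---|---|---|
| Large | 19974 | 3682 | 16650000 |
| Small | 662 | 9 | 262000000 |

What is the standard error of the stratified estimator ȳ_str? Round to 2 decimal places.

181.68

Var(ȳ_str) = Σₕ Wₕ²(1 − fₕ)sₕ²/nₕ with Wₕ = Nₕ/N, N = 20636.
Large: Wₕ = 0.96792014; term = 0.96792014²·(1 − 0.18433964)·16650000/3682 = 3455.5634.
Small: Wₕ = 0.03207986; term = 0.03207986²·(1 − 0.01359517)·262000000/9 = 29551.458.
Sum = 33007.021.
SE = √(33007.021) = 181.68.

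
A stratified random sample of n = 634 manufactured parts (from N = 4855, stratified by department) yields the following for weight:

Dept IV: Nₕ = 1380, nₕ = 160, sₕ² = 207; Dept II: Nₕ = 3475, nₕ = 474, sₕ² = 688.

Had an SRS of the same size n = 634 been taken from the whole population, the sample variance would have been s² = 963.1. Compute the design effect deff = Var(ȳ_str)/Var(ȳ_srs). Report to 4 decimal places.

0.5562

Var(ȳ_str) = Σ Wₕ²(1−fₕ)sₕ²/nₕ with Wₕ = Nₕ/4855:
  Dept IV: (1380/4855)²·(1−160/1380)·207/160 = 0.092408264
  Dept II: (3475/4855)²·(1−474/3475)·688/474 = 0.64217358
  → Var(ȳ_str) = 0.73458184.
Var(ȳ_srs) = (1 − 634/4855)·963.1/634 = 1.3207124.
deff = 0.73458184 / 1.3207124 = 0.5562.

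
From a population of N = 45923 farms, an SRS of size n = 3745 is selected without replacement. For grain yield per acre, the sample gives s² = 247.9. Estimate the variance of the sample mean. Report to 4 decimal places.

Under SRS without replacement, Var(ȳ) = (1 − f)·s²/n with f = n/N = 3745/45923 = 0.08154955.
Var(ȳ) = (1 − 0.08154955)·247.9/3745 = 0.91845045·0.066194927 = 0.06079676.

0.0608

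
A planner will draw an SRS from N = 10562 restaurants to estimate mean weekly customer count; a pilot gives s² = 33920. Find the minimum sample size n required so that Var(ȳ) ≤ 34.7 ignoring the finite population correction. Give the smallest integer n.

978

Without fpc, n₀ = s²/D = 33920/34.7 = 977.5216.
Rounding up, n = 978.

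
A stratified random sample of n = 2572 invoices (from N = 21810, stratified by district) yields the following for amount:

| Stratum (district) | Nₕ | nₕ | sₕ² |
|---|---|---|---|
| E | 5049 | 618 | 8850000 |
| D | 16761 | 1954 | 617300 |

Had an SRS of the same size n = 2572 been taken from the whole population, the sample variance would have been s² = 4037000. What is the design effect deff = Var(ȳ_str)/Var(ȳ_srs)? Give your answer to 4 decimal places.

0.6055

Var(ȳ_str) = Σ Wₕ²(1−fₕ)sₕ²/nₕ with Wₕ = Nₕ/21810:
  E: (5049/21810)²·(1−618/5049)·8850000/618 = 673.52014
  D: (16761/21810)²·(1−1954/16761)·617300/1954 = 164.82663
  → Var(ȳ_str) = 838.34677.
Var(ȳ_srs) = (1 − 2572/21810)·4037000/2572 = 1384.4971.
deff = 838.34677 / 1384.4971 = 0.6055.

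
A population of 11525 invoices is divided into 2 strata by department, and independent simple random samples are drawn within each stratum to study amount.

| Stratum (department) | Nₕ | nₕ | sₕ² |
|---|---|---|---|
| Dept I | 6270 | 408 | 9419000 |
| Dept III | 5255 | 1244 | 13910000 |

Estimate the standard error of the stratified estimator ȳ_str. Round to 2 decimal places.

Var(ȳ_str) = Σₕ Wₕ²(1 − fₕ)sₕ²/nₕ with Wₕ = Nₕ/N, N = 11525.
Dept I: Wₕ = 0.54403471; term = 0.54403471²·(1 − 0.06507177)·9419000/408 = 6388.1649.
Dept III: Wₕ = 0.45596529; term = 0.45596529²·(1 − 0.23672693)·13910000/1244 = 1774.3948.
Sum = 8162.5597.
SE = √(8162.5597) = 90.35.

90.35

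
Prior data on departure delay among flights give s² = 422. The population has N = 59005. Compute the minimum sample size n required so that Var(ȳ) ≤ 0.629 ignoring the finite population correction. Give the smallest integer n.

671

Without fpc, n₀ = s²/D = 422/0.629 = 670.9062.
Rounding up, n = 671.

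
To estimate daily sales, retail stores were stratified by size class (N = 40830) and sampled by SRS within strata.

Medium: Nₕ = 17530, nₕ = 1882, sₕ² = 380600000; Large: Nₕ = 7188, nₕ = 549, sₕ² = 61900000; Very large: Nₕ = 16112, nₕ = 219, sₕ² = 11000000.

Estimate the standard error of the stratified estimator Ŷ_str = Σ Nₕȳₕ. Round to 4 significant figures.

Var(Ŷ_str) = Σₕ Nₕ²(1 − fₕ)sₕ²/nₕ.
Medium: 17530²·(1 − 1882/17530)·380600000/1882 = 5.5474056 × 10^13.
Large: 7188²·(1 − 549/7188)·61900000/549 = 5.3805794 × 10^12.
Very large: 16112²·(1 − 219/16112)·11000000/219 = 1.2861864 × 10^13.
Sum = 7.3716499 × 10^13.
SE = √(7.3716499 × 10^13) = 8.586 × 10^6.

8.586 × 10^6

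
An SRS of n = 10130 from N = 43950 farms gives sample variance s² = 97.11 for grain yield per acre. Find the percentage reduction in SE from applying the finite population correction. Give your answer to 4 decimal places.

12.2782

f = n/N = 10130/43950 = 0.23048919.
SE_no-fpc = √(s²/n) = 0.097910046; SE_fpc = √((1−f)s²/n) = 0.085888421.
Ratio = √(1−f) = 0.87721765. Reduction = 100·(1 − 0.87721765) = 12.2782%.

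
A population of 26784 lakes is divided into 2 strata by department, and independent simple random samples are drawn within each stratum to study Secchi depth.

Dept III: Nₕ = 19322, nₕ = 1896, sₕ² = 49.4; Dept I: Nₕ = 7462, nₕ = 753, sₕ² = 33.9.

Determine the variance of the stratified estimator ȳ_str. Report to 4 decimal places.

Var(ȳ_str) = Σₕ Wₕ²(1 − fₕ)sₕ²/nₕ with Wₕ = Nₕ/N, N = 26784.
Dept III: Wₕ = 0.72140084; term = 0.72140084²·(1 − 0.09812649)·49.4/1896 = 0.012228904.
Dept I: Wₕ = 0.27859916; term = 0.27859916²·(1 − 0.10091128)·33.9/753 = 0.0031417157.
Sum = 0.01537062.

0.0154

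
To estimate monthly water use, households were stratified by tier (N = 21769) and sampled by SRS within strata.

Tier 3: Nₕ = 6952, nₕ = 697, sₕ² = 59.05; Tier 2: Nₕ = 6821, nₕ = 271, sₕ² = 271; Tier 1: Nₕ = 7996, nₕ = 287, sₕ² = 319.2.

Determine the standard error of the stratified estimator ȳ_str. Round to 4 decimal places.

Var(ȳ_str) = Σₕ Wₕ²(1 − fₕ)sₕ²/nₕ with Wₕ = Nₕ/N, N = 21769.
Tier 3: Wₕ = 0.31935321; term = 0.31935321²·(1 − 0.10025892)·59.05/697 = 0.0077740484.
Tier 2: Wₕ = 0.31333548; term = 0.31333548²·(1 − 0.03973024)·271/271 = 0.094278441.
Tier 1: Wₕ = 0.36731131; term = 0.36731131²·(1 − 0.03589295)·319.2/287 = 0.14466879.
Sum = 0.24672128.
SE = √(0.24672128) = 0.4967.

0.4967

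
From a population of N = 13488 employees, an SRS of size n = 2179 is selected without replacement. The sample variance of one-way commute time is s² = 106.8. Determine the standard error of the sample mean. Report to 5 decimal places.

0.20272

Under SRS without replacement, Var(ȳ) = (1 − f)·s²/n with f = n/N = 2179/13488 = 0.16155101.
Var(ȳ) = (1 − 0.16155101)·106.8/2179 = 0.83844899·0.049013309 = 0.041095159.
SE(ȳ) = √(0.041095159) = 0.20272.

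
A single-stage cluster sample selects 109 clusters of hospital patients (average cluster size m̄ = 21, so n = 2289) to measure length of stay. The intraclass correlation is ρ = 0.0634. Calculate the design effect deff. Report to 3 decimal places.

2.268

deff = 1 + (21 − 1)·0.0634 = 1 + 1.268 = 2.268.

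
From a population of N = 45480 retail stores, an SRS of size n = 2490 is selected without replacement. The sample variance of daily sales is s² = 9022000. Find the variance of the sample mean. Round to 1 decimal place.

3424.9

Under SRS without replacement, Var(ȳ) = (1 − f)·s²/n with f = n/N = 2490/45480 = 0.05474934.
Var(ȳ) = (1 − 0.05474934)·9022000/2490 = 0.94525066·3623.2932 = 3424.9203.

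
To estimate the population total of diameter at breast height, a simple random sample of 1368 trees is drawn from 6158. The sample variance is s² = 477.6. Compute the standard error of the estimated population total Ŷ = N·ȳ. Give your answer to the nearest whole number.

3209

Var(Ŷ) = N²·Var(ȳ) = N²·(1 − n/N)·s²/n.
f = 1368/6158 = 0.22215005; Var(ȳ) = 0.77784995·477.6/1368 = 0.27156516.
Var(Ŷ) = 6158² · 0.27156516 = 1.0298013 × 10^7.
SE(Ŷ) = √(1.0298013 × 10^7) = 3209.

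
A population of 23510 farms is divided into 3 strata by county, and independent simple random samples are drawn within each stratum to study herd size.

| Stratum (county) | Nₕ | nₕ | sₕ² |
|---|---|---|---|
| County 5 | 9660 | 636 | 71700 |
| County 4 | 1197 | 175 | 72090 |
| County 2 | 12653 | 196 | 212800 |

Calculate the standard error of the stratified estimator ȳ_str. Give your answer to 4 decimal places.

18.1191

Var(ȳ_str) = Σₕ Wₕ²(1 − fₕ)sₕ²/nₕ with Wₕ = Nₕ/N, N = 23510.
County 5: Wₕ = 0.41088898; term = 0.41088898²·(1 − 0.06583851)·71700/636 = 17.780051.
County 4: Wₕ = 0.05091450; term = 0.05091450²·(1 − 0.14619883)·72090/175 = 0.91175208.
County 2: Wₕ = 0.53819651; term = 0.53819651²·(1 − 0.01549040)·212800/196 = 309.61163.
Sum = 328.30343.
SE = √(328.30343) = 18.1191.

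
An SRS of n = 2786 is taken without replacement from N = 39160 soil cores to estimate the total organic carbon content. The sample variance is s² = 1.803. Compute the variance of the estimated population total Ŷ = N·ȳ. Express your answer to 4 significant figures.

921800

Var(Ŷ) = N²·Var(ȳ) = N²·(1 − n/N)·s²/n.
f = 2786/39160 = 0.07114402; Var(ȳ) = 0.92885598·1.803/2786 = 6.0112251 × 10^-4.
Var(Ŷ) = 39160² · (6.0112251 × 10^-4) = 921824.74.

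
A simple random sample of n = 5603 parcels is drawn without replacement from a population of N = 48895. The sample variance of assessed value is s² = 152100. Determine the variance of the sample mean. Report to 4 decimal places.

Under SRS without replacement, Var(ȳ) = (1 − f)·s²/n with f = n/N = 5603/48895 = 0.11459249.
Var(ȳ) = (1 − 0.11459249)·152100/5603 = 0.88540751·27.146172 = 24.035424.

24.0354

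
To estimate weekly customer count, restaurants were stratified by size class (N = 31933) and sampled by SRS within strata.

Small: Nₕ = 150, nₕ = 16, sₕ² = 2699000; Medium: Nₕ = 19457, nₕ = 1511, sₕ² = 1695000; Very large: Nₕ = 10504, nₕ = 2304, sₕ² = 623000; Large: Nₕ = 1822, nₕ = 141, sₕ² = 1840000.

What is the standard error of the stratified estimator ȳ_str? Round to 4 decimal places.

21.2010

Var(ȳ_str) = Σₕ Wₕ²(1 − fₕ)sₕ²/nₕ with Wₕ = Nₕ/N, N = 31933.
Small: Wₕ = 0.00469734; term = 0.00469734²·(1 − 0.10666667)·2699000/16 = 3.3250602.
Medium: Wₕ = 0.60930699; term = 0.60930699²·(1 − 0.07765843)·1695000/1511 = 384.12214.
Very large: Wₕ = 0.32893872; term = 0.32893872²·(1 − 0.21934501)·623000/2304 = 22.839926.
Large: Wₕ = 0.05705696; term = 0.05705696²·(1 − 0.07738749)·1840000/141 = 39.195423.
Sum = 449.48255.
SE = √(449.48255) = 21.2010.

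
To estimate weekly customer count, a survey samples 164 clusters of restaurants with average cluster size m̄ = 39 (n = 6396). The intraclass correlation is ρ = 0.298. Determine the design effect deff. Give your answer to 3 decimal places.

12.324

deff = 1 + (39 − 1)·0.298 = 1 + 11.324 = 12.324.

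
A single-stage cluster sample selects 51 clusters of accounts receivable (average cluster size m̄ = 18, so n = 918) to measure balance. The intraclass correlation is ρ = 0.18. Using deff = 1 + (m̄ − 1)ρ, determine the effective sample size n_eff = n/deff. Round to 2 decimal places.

226.11

deff = 1 + (18 − 1)·0.18 = 1 + 3.06 = 4.06.
n_eff = 918 / 4.06 = 226.11.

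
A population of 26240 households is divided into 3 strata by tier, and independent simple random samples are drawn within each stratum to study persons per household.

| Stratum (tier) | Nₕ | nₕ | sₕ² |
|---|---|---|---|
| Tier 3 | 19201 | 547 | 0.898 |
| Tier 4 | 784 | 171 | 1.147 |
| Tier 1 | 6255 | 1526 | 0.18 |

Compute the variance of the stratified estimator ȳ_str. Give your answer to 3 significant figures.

8.64 × 10^-4

Var(ȳ_str) = Σₕ Wₕ²(1 − fₕ)sₕ²/nₕ with Wₕ = Nₕ/N, N = 26240.
Tier 3: Wₕ = 0.73174543; term = 0.73174543²·(1 − 0.02848810)·0.898/547 = 8.5399862 × 10^-4.
Tier 4: Wₕ = 0.02987805; term = 0.02987805²·(1 − 0.21811224)·1.147/171 = 4.6818359 × 10^-6.
Tier 1: Wₕ = 0.23837652; term = 0.23837652²·(1 − 0.24396483)·0.18/1526 = 5.0674204 × 10^-6.
Sum = 8.6374788 × 10^-4.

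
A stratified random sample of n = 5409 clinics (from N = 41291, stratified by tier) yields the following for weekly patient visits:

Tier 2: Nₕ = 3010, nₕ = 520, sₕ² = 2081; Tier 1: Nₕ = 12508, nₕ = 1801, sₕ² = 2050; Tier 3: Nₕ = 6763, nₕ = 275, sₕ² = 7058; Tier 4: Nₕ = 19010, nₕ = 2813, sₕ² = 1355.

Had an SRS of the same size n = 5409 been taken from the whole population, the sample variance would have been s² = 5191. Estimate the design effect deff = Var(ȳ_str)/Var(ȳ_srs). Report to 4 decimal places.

1.0246

Var(ȳ_str) = Σ Wₕ²(1−fₕ)sₕ²/nₕ with Wₕ = Nₕ/41291:
  Tier 2: (3010/41291)²·(1−520/3010)·2081/520 = 0.017592347
  Tier 1: (12508/41291)²·(1−1801/12508)·2050/1801 = 0.089409779
  Tier 3: (6763/41291)²·(1−275/6763)·7058/275 = 0.66052367
  Tier 4: (19010/41291)²·(1−2813/19010)·1355/2813 = 0.086991228
  → Var(ȳ_str) = 0.85451702.
Var(ȳ_srs) = (1 − 5409/41291)·5191/5409 = 0.83397933.
deff = 0.85451702 / 0.83397933 = 1.0246.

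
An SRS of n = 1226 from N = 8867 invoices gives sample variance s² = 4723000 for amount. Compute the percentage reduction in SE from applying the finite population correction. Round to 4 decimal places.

f = n/N = 1226/8867 = 0.13826548.
SE_no-fpc = √(s²/n) = 62.067426; SE_fpc = √((1−f)s²/n) = 57.616979.
Ratio = √(1−f) = 0.92829657. Reduction = 100·(1 − 0.92829657) = 7.1703%.

7.1703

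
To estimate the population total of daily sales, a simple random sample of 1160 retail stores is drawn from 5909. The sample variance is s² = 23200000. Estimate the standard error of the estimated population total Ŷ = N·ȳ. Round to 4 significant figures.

Var(Ŷ) = N²·Var(ȳ) = N²·(1 − n/N)·s²/n.
f = 1160/5909 = 0.19631071; Var(ȳ) = 0.80368929·23200000/1160 = 16073.786.
Var(Ŷ) = 5909² · 16073.786 = 5.6123683 × 10^11.
SE(Ŷ) = √(5.6123683 × 10^11) = 749200.

749200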